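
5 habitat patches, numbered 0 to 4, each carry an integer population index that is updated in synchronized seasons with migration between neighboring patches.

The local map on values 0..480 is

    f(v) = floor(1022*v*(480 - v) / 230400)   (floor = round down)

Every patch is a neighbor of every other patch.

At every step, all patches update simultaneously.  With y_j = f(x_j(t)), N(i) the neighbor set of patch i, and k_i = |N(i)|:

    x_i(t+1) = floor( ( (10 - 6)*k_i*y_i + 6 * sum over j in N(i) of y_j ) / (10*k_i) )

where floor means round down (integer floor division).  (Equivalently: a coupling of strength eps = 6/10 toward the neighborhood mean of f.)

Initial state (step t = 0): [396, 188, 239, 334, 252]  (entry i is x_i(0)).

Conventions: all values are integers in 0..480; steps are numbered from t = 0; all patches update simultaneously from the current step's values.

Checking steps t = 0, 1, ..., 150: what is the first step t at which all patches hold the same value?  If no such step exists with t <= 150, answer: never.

Simulating step by step:
t=0: [396, 188, 239, 334, 252]  (not all equal)
t=1: [204, 228, 231, 221, 230]  (not all equal)
t=2: [252, 253, 253, 253, 253]  (not all equal)
t=3: [254, 254, 254, 254, 254]  (all equal)

Answer: 3
Key observation: Synchronization is absorbing here: once all patches are equal they stay equal, and step 3 is the first all-equal step.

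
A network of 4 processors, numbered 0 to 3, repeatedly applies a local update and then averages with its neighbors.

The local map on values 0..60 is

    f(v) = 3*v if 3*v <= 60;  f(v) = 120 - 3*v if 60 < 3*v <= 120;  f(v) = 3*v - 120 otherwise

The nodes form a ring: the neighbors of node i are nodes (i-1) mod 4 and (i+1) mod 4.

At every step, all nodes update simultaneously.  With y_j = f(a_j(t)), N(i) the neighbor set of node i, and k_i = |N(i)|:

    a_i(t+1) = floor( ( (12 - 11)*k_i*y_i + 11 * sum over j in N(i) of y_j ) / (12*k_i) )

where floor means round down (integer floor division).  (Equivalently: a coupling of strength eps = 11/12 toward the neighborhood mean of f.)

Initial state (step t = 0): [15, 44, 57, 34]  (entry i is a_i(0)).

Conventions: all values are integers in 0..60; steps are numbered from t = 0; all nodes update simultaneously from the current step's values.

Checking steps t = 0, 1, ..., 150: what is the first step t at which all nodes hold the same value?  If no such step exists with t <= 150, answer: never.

Answer: 4
Key observation: Synchronization is absorbing here: once all nodes are equal they stay equal, and step 4 is the first all-equal step.

Derivation:
t=0: [15, 44, 57, 34]  (not all equal)
t=1: [17, 45, 18, 45]  (not all equal)
t=2: [18, 49, 18, 49]  (not all equal)
t=3: [29, 51, 29, 51]  (not all equal)
t=4: [33, 33, 33, 33]  (all equal)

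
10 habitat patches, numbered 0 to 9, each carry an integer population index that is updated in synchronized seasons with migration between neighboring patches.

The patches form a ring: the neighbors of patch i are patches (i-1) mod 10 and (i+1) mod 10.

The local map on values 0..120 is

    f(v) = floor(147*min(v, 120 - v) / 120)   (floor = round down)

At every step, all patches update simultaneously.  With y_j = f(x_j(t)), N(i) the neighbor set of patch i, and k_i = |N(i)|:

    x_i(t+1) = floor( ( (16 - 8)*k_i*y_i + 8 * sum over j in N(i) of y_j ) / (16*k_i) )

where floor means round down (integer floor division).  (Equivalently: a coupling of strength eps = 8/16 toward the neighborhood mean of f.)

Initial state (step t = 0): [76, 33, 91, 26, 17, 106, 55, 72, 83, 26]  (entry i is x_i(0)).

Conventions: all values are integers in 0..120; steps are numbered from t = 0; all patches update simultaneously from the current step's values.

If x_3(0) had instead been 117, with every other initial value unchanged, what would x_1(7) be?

Answer: x_1(7) = 62
Key observation: This trace re-runs the system from the modified initial state.

Derivation:
t=0: [76, 33, 91, 117, 17, 106, 55, 72, 83, 26]
t=1: [44, 42, 28, 15, 15, 30, 52, 57, 44, 40]
t=2: [51, 47, 34, 22, 22, 38, 57, 63, 56, 51]
t=3: [60, 54, 41, 29, 31, 46, 63, 68, 66, 63]
t=4: [70, 63, 50, 39, 41, 54, 64, 65, 66, 69]
t=5: [63, 65, 59, 51, 53, 62, 67, 67, 65, 62]
t=6: [69, 68, 68, 65, 65, 67, 65, 64, 67, 69]
t=7: [62, 62, 64, 66, 66, 65, 66, 66, 64, 62]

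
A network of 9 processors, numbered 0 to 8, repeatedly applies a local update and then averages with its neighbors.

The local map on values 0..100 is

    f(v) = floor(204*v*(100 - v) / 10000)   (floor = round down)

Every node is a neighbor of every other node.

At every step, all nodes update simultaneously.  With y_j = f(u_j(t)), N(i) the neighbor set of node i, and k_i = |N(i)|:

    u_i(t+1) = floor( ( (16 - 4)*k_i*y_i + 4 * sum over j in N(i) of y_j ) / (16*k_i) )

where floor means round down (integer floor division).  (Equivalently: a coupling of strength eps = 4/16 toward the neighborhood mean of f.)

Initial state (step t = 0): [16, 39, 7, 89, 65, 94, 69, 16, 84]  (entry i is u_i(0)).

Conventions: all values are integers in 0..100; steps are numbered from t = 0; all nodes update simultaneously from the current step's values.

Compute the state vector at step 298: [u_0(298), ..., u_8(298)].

Simulating step by step:
t=0: [16, 39, 7, 89, 65, 94, 69, 16, 84]
t=1: [27, 42, 17, 21, 41, 16, 39, 27, 27]
t=2: [39, 46, 31, 34, 46, 30, 45, 39, 39]
t=3: [47, 49, 44, 45, 49, 43, 49, 47, 47]
t=4: [50, 50, 50, 50, 50, 50, 50, 50, 50]
t=5: [51, 51, 51, 51, 51, 51, 51, 51, 51]
t=6: [50, 50, 50, 50, 50, 50, 50, 50, 50]

Answer: [50, 50, 50, 50, 50, 50, 50, 50, 50]
Key observation: The state at step 4, [50, 50, 50, 50, 50, 50, 50, 50, 50], reappears at step 6: the system is in a cycle of period 2 from step 4 on.  Therefore the state at step 298 equals the state at step 4 + ((298 - 4) mod 2) = 4, which is [50, 50, 50, 50, 50, 50, 50, 50, 50].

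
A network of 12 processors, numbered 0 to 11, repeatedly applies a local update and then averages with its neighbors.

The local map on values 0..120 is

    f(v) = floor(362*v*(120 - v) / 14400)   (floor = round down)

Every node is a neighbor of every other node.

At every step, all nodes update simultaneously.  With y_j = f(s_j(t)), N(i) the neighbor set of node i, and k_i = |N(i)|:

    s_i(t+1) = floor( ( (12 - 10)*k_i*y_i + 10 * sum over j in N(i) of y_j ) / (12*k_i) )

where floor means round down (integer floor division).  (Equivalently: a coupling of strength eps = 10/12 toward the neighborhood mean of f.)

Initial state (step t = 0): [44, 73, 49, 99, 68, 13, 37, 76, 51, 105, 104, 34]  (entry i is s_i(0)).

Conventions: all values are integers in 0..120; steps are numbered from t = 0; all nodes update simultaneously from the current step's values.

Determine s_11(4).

Simulating step by step:
t=0: [44, 73, 49, 99, 68, 13, 37, 76, 51, 105, 104, 34]
t=1: [70, 70, 71, 67, 71, 66, 70, 70, 71, 66, 66, 69]
t=2: [87, 87, 87, 87, 87, 87, 87, 87, 87, 87, 87, 87]
t=3: [72, 72, 72, 72, 72, 72, 72, 72, 72, 72, 72, 72]
t=4: [86, 86, 86, 86, 86, 86, 86, 86, 86, 86, 86, 86]

Answer: s_11(4) = 86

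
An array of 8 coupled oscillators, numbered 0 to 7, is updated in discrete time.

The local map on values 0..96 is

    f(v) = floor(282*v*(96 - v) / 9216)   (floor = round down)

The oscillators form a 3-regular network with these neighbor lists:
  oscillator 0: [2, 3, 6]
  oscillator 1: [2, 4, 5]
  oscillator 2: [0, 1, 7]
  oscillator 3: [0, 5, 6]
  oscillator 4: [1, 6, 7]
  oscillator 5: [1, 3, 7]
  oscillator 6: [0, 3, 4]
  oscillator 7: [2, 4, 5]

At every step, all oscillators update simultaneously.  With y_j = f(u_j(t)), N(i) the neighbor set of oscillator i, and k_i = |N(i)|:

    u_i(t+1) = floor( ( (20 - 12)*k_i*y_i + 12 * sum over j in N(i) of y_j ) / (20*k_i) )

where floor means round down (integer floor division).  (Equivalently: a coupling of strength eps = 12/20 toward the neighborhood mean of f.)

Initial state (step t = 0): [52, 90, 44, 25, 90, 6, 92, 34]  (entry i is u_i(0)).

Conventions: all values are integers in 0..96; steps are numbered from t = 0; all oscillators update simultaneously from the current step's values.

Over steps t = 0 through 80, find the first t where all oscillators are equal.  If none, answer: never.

Simulating step by step:
t=0: [52, 90, 44, 25, 90, 6, 92, 34]  (not all equal)
t=1: [55, 26, 58, 41, 24, 33, 32, 46]  (not all equal)
t=2: [67, 58, 65, 66, 58, 64, 62, 64]  (not all equal)
t=3: [60, 64, 62, 61, 65, 62, 62, 62]  (not all equal)
t=4: [65, 62, 64, 64, 62, 63, 64, 63]  (not all equal)
t=5: [61, 63, 62, 62, 63, 63, 62, 63]  (not all equal)
t=6: [64, 63, 63, 64, 63, 63, 64, 63]  (not all equal)
t=7: [62, 63, 62, 62, 62, 62, 62, 63]  (not all equal)
t=8: [64, 63, 63, 64, 63, 63, 64, 63]  (not all equal)

Answer: never
Key observation: The state at step 6 reappears at step 8 — the system is in a cycle of period 2 from step 6 on.  No step 0..8 is synchronized, and the cycle repeats forever, so no step up to 80 (or ever) has all oscillators equal.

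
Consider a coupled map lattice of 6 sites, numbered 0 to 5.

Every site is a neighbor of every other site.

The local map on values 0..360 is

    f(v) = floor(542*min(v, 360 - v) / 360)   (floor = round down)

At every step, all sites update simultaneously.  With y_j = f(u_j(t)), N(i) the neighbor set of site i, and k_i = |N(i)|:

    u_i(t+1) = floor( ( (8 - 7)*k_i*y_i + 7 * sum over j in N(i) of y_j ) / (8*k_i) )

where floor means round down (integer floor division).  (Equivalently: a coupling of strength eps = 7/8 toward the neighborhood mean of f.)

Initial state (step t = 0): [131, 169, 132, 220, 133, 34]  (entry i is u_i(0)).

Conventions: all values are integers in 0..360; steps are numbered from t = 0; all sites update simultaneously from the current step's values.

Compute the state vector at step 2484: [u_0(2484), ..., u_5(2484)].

Answer: [216, 216, 216, 216, 216, 216]
Key observation: The state at step 18, [216, 216, 216, 216, 216, 216], reappears at step 19: the system is in a cycle of period 1 from step 18 on.  Therefore the state at step 2484 equals the state at step 18 + ((2484 - 18) mod 1) = 18, which is [216, 216, 216, 216, 216, 216].

Derivation:
t=0: [131, 169, 132, 220, 133, 34]
t=1: [184, 181, 184, 183, 184, 191]
t=2: [263, 263, 263, 263, 263, 263]
t=3: [146, 146, 146, 146, 146, 146]
t=4: [219, 219, 219, 219, 219, 219]
t=5: [212, 212, 212, 212, 212, 212]
t=6: [222, 222, 222, 222, 222, 222]
t=7: [207, 207, 207, 207, 207, 207]
t=8: [230, 230, 230, 230, 230, 230]
t=9: [195, 195, 195, 195, 195, 195]
t=10: [248, 248, 248, 248, 248, 248]
t=11: [168, 168, 168, 168, 168, 168]
t=12: [252, 252, 252, 252, 252, 252]
t=13: [162, 162, 162, 162, 162, 162]
t=14: [243, 243, 243, 243, 243, 243]
t=15: [176, 176, 176, 176, 176, 176]
t=16: [264, 264, 264, 264, 264, 264]
t=17: [144, 144, 144, 144, 144, 144]
t=18: [216, 216, 216, 216, 216, 216]
t=19: [216, 216, 216, 216, 216, 216]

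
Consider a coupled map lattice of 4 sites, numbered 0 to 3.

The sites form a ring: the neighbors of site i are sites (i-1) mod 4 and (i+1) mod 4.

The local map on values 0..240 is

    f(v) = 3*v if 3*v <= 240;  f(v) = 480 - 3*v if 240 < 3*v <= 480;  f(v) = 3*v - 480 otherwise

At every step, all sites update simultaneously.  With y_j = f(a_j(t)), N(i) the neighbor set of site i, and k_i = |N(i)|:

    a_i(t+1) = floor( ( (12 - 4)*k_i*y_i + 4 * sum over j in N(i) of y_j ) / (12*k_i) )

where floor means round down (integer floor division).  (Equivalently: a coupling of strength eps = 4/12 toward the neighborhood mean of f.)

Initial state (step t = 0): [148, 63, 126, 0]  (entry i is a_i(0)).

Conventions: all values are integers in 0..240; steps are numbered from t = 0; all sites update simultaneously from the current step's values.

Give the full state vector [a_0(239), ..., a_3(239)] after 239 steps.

Simulating step by step:
t=0: [148, 63, 126, 0]
t=1: [55, 149, 99, 23]
t=2: [127, 80, 139, 104]
t=3: [134, 187, 110, 139]
t=4: [76, 92, 124, 80]
t=5: [226, 192, 146, 216]
t=6: [176, 104, 72, 152]
t=7: [64, 156, 176, 60]
t=8: [160, 48, 64, 160]
t=9: [24, 128, 152, 32]
t=10: [80, 80, 48, 80]
t=11: [240, 224, 176, 224]
t=12: [224, 176, 96, 176]
t=13: [144, 96, 144, 96]
t=14: [96, 144, 96, 144]
t=15: [144, 96, 144, 96]

Answer: [144, 96, 144, 96]
Key observation: The state at step 13, [144, 96, 144, 96], reappears at step 15: the system is in a cycle of period 2 from step 13 on.  Therefore the state at step 239 equals the state at step 13 + ((239 - 13) mod 2) = 13, which is [144, 96, 144, 96].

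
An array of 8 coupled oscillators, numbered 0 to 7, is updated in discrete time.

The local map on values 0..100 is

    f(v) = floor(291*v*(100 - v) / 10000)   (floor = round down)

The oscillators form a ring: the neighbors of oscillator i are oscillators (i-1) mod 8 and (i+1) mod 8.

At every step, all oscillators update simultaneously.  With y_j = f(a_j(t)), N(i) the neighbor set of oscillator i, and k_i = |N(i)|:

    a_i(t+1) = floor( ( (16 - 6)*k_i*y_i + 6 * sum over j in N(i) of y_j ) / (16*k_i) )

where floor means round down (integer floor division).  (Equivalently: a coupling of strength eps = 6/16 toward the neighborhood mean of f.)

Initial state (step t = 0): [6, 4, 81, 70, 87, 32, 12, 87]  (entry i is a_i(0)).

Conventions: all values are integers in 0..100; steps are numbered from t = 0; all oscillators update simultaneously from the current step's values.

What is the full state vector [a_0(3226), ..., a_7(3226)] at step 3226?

Simulating step by step:
t=0: [6, 4, 81, 70, 87, 32, 12, 87]
t=1: [18, 18, 41, 52, 43, 51, 36, 28]
t=2: [45, 47, 65, 71, 71, 70, 66, 56]
t=3: [71, 70, 65, 60, 59, 61, 65, 70]
t=4: [59, 61, 65, 68, 69, 68, 65, 61]
t=5: [69, 68, 66, 63, 62, 63, 66, 68]
t=6: [62, 63, 65, 66, 67, 66, 65, 63]
t=7: [67, 67, 66, 65, 64, 65, 66, 67]
t=8: [64, 64, 65, 66, 66, 66, 65, 64]
t=9: [67, 66, 66, 65, 65, 65, 66, 66]
t=10: [64, 64, 65, 65, 66, 65, 65, 64]
t=11: [67, 66, 66, 65, 65, 65, 66, 66]

Answer: [64, 64, 65, 65, 66, 65, 65, 64]
Key observation: The state at step 9, [67, 66, 66, 65, 65, 65, 66, 66], reappears at step 11: the system is in a cycle of period 2 from step 9 on.  Therefore the state at step 3226 equals the state at step 9 + ((3226 - 9) mod 2) = 10, which is [64, 64, 65, 65, 66, 65, 65, 64].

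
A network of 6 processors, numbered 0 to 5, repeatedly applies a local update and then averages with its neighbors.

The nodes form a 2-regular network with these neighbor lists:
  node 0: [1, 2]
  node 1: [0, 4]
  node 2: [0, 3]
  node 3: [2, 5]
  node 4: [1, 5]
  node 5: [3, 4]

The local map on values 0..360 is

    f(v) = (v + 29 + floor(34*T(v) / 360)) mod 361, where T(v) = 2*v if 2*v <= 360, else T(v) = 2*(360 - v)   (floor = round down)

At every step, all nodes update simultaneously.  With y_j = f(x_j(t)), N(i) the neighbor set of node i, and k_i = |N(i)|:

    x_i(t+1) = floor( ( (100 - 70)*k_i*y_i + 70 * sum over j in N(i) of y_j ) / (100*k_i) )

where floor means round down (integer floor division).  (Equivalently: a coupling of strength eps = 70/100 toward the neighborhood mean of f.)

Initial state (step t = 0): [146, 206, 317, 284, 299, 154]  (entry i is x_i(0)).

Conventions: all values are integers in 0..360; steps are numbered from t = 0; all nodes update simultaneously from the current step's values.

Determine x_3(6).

Answer: x_3(6) = 266

Derivation:
t=0: [146, 206, 317, 284, 299, 154]
t=1: [276, 268, 291, 296, 268, 296]
t=2: [322, 316, 329, 335, 322, 328]
t=3: [231, 356, 128, 3, 231, 128]
t=4: [156, 206, 164, 136, 156, 164]
t=5: [234, 229, 208, 213, 234, 208]
t=6: [277, 284, 273, 266, 277, 273]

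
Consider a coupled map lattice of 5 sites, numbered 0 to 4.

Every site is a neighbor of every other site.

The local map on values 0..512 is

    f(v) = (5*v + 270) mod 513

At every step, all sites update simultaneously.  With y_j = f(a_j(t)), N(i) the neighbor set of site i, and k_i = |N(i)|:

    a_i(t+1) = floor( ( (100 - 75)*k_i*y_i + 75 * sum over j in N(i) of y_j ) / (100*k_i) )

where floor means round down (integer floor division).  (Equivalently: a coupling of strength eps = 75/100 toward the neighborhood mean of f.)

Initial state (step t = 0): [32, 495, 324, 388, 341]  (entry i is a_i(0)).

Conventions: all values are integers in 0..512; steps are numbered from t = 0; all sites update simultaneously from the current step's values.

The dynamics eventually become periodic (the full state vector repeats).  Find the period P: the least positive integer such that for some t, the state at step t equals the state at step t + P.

Answer: 18
Key observation: The state at step 3, [144, 143, 144, 143, 144], reappears at step 21 — and no state repeats earlier — so the cycle the system enters has period 18.

Derivation:
t=0: [32, 495, 324, 388, 341]
t=1: [318, 302, 313, 301, 318]
t=2: [285, 280, 283, 280, 285]
t=3: [144, 143, 144, 143, 144]
t=4: [475, 474, 475, 474, 475]
t=5: [78, 77, 78, 77, 78]
t=6: [145, 144, 145, 144, 145]
t=7: [480, 479, 480, 479, 480]
t=8: [103, 102, 103, 102, 103]
t=9: [270, 269, 270, 269, 270]
t=10: [79, 78, 79, 78, 79]
t=11: [150, 149, 150, 149, 150]
t=12: [505, 504, 505, 504, 505]
t=13: [228, 227, 228, 227, 228]
t=14: [382, 381, 382, 381, 382]
t=15: [126, 125, 126, 125, 126]
t=16: [385, 384, 385, 384, 385]
t=17: [141, 140, 141, 140, 141]
t=18: [460, 459, 460, 459, 460]
t=19: [3, 2, 3, 2, 3]
t=20: [283, 282, 283, 282, 283]
t=21: [144, 143, 144, 143, 144]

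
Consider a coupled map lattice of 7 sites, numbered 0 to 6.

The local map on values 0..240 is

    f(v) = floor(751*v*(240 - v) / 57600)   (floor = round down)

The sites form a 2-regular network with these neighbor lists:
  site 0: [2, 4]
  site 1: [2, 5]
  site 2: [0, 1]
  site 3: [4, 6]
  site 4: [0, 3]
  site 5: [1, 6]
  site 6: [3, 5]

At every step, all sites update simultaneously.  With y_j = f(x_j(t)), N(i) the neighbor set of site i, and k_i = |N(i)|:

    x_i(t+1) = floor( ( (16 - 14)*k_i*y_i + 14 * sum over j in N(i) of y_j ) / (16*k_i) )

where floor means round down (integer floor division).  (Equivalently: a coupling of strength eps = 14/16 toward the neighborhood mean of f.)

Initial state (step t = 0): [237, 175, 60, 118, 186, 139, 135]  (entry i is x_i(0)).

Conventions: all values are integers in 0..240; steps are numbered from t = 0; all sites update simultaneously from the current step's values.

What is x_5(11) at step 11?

Simulating step by step:
t=0: [237, 175, 60, 118, 186, 139, 135]
t=1: [119, 159, 86, 160, 102, 168, 184]
t=2: [178, 164, 176, 159, 177, 151, 158]
t=3: [145, 160, 151, 157, 153, 166, 170]
t=4: [174, 167, 172, 164, 173, 160, 163]
t=5: [151, 158, 153, 157, 154, 161, 163]
t=6: [172, 168, 171, 167, 172, 165, 166]
t=7: [152, 157, 154, 156, 154, 158, 159]
t=8: [172, 169, 171, 169, 172, 168, 168]
t=9: [152, 155, 153, 154, 153, 156, 156]
t=10: [173, 171, 172, 171, 173, 170, 170]
t=11: [151, 153, 152, 153, 151, 154, 154]

Answer: x_5(11) = 154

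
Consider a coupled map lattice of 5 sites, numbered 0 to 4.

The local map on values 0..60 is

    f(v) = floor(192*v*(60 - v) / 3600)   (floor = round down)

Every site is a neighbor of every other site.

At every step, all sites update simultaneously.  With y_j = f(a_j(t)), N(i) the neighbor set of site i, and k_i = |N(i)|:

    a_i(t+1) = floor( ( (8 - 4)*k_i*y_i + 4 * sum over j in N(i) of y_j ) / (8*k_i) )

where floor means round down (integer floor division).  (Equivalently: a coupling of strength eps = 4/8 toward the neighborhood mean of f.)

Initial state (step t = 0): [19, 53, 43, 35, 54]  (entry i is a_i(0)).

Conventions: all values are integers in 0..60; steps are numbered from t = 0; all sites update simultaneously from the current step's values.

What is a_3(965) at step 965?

Simulating step by step:
t=0: [19, 53, 43, 35, 54]
t=1: [35, 27, 34, 37, 26]
t=2: [46, 46, 46, 45, 46]
t=3: [34, 34, 34, 35, 34]
t=4: [46, 46, 46, 46, 46]
t=5: [34, 34, 34, 34, 34]
t=6: [47, 47, 47, 47, 47]
t=7: [32, 32, 32, 32, 32]
t=8: [47, 47, 47, 47, 47]

Answer: a_3(965) = 32
Key observation: The state at step 6, [47, 47, 47, 47, 47], reappears at step 8: the system is in a cycle of period 2 from step 6 on.  Therefore the state at step 965 equals the state at step 6 + ((965 - 6) mod 2) = 7, which is [32, 32, 32, 32, 32].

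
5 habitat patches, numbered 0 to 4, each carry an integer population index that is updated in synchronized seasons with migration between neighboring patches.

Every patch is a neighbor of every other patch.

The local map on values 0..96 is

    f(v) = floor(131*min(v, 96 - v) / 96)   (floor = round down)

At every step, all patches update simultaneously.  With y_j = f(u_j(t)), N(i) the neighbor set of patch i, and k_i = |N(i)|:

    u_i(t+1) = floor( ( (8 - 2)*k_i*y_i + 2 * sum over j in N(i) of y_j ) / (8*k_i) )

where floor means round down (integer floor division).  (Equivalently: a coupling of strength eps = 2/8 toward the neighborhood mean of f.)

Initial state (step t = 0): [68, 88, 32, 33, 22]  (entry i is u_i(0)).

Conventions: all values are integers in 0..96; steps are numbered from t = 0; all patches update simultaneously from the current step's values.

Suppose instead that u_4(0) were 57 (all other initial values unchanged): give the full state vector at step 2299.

Simulating step by step:
t=0: [68, 88, 32, 33, 57]
t=1: [37, 18, 41, 42, 48]
t=2: [50, 32, 53, 54, 60]
t=3: [59, 46, 56, 56, 50]
t=4: [52, 60, 54, 54, 60]
t=5: [58, 50, 56, 56, 50]
t=6: [52, 60, 54, 54, 60]

Answer: [58, 50, 56, 56, 50]
Key observation: The state at step 4, [52, 60, 54, 54, 60], reappears at step 6: the system is in a cycle of period 2 from step 4 on.  Therefore the state at step 2299 equals the state at step 4 + ((2299 - 4) mod 2) = 5, which is [58, 50, 56, 56, 50].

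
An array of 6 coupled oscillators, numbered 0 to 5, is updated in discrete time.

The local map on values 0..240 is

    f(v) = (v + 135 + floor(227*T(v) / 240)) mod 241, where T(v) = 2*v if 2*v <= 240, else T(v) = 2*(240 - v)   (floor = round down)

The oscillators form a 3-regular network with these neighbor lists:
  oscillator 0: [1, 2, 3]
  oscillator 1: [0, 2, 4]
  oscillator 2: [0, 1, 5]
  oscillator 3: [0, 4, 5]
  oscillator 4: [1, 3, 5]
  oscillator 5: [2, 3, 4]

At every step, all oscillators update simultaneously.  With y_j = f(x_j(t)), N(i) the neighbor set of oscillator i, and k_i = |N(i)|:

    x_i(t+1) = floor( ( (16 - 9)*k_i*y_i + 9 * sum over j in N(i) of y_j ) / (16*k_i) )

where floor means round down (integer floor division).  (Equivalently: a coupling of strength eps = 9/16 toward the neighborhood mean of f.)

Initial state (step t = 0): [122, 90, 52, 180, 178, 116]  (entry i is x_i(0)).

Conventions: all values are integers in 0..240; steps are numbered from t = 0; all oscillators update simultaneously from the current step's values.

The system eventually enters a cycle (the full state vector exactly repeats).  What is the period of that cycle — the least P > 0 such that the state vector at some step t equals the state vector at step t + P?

Answer: 2
Key observation: The state at step 15, [183, 183, 183, 183, 183, 183], reappears at step 17 — and no state repeats earlier — so the cycle the system enters has period 2.

Derivation:
t=0: [122, 90, 52, 180, 178, 116]
t=1: [176, 155, 135, 205, 189, 178]
t=2: [196, 203, 209, 177, 183, 189]
t=3: [172, 169, 167, 183, 180, 178]
t=4: [193, 194, 195, 187, 188, 189]
t=5: [175, 175, 175, 179, 179, 178]
t=6: [190, 190, 190, 188, 188, 189]
t=7: [178, 178, 178, 179, 179, 179]
t=8: [188, 188, 188, 188, 188, 188]
t=9: [180, 180, 180, 180, 180, 180]
t=10: [187, 187, 187, 187, 187, 187]
t=11: [181, 181, 181, 181, 181, 181]
t=12: [186, 186, 186, 186, 186, 186]
t=13: [182, 182, 182, 182, 182, 182]
t=14: [185, 185, 185, 185, 185, 185]
t=15: [183, 183, 183, 183, 183, 183]
t=16: [184, 184, 184, 184, 184, 184]
t=17: [183, 183, 183, 183, 183, 183]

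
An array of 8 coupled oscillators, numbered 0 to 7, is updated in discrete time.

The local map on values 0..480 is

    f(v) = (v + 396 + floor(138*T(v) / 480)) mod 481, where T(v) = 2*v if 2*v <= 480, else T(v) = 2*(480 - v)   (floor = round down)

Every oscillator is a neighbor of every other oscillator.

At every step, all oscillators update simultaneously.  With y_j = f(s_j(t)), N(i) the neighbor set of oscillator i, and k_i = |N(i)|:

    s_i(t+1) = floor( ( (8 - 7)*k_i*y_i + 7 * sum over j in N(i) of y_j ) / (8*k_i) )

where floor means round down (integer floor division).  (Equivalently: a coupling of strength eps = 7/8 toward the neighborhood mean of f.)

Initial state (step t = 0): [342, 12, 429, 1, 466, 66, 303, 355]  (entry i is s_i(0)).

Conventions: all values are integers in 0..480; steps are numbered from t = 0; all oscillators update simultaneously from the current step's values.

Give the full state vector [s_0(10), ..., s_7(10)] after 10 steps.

Simulating step by step:
t=0: [342, 12, 429, 1, 466, 66, 303, 355]
t=1: [323, 323, 323, 323, 323, 323, 323, 323]
t=2: [328, 328, 328, 328, 328, 328, 328, 328]
t=3: [330, 330, 330, 330, 330, 330, 330, 330]
t=4: [331, 331, 331, 331, 331, 331, 331, 331]
t=5: [331, 331, 331, 331, 331, 331, 331, 331]
t=6: [331, 331, 331, 331, 331, 331, 331, 331]
t=7: [331, 331, 331, 331, 331, 331, 331, 331]
t=8: [331, 331, 331, 331, 331, 331, 331, 331]
t=9: [331, 331, 331, 331, 331, 331, 331, 331]
t=10: [331, 331, 331, 331, 331, 331, 331, 331]

Answer: [331, 331, 331, 331, 331, 331, 331, 331]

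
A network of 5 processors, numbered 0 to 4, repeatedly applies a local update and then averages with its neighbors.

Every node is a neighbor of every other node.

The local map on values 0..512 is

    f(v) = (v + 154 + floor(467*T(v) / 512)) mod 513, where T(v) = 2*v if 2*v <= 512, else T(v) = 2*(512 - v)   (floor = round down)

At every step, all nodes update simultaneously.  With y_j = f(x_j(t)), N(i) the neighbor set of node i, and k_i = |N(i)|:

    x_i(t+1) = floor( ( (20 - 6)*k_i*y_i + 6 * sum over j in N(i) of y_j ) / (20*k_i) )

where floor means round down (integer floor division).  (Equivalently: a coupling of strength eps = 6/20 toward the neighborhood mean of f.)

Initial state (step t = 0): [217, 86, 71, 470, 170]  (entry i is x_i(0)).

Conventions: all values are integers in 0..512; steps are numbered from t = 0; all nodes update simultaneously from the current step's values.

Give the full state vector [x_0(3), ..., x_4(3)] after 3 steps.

Answer: [301, 326, 318, 337, 206]

Derivation:
t=0: [217, 86, 71, 470, 170]
t=1: [256, 345, 319, 215, 173]
t=2: [328, 281, 295, 255, 181]
t=3: [301, 326, 318, 337, 206]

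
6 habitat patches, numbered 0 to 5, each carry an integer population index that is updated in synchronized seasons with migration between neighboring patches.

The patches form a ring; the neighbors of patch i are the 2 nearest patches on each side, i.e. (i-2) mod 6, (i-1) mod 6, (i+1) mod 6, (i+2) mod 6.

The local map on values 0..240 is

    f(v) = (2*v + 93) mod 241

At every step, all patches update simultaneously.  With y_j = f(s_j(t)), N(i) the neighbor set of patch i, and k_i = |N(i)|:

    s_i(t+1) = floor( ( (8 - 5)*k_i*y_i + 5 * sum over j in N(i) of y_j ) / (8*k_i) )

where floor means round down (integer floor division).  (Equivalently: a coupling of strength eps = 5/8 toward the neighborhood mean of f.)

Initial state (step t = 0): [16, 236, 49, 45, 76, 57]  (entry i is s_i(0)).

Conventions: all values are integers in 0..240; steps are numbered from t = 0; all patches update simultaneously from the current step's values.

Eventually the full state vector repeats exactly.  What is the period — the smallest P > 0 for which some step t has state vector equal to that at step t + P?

Simulating step by step:
t=0: [16, 236, 49, 45, 76, 57]
t=1: [122, 141, 133, 144, 111, 139]
t=2: [107, 125, 113, 123, 103, 118]
t=3: [75, 89, 79, 87, 73, 83]
t=4: [47, 20, 50, 56, 98, 53]
t=5: [159, 172, 161, 166, 140, 164]
t=6: [170, 184, 171, 175, 160, 174]
t=7: [194, 205, 195, 198, 187, 197]
t=8: [129, 47, 77, 42, 124, 79]
t=9: [88, 117, 91, 113, 84, 93]
t=10: [38, 60, 45, 57, 35, 47]
t=11: [179, 196, 186, 194, 177, 187]
t=12: [181, 141, 186, 192, 217, 187]
t=13: [178, 190, 182, 186, 157, 183]
t=14: [208, 222, 210, 214, 197, 211]
t=15: [29, 40, 31, 34, 22, 32]
t=16: [153, 162, 155, 157, 148, 156]
t=17: [160, 167, 162, 163, 157, 162]
t=18: [174, 179, 175, 176, 171, 175]
t=19: [201, 205, 202, 202, 199, 202]
t=20: [14, 16, 14, 15, 12, 14]
t=21: [121, 122, 121, 121, 119, 121]
t=22: [93, 94, 93, 93, 92, 93]
t=23: [38, 38, 38, 38, 37, 38]
t=24: [168, 169, 168, 168, 168, 168]
t=25: [188, 188, 188, 188, 188, 188]
t=26: [228, 228, 228, 228, 228, 228]
t=27: [67, 67, 67, 67, 67, 67]
t=28: [227, 227, 227, 227, 227, 227]
t=29: [65, 65, 65, 65, 65, 65]
t=30: [223, 223, 223, 223, 223, 223]
t=31: [57, 57, 57, 57, 57, 57]
t=32: [207, 207, 207, 207, 207, 207]
t=33: [25, 25, 25, 25, 25, 25]
t=34: [143, 143, 143, 143, 143, 143]
t=35: [138, 138, 138, 138, 138, 138]
t=36: [128, 128, 128, 128, 128, 128]
t=37: [108, 108, 108, 108, 108, 108]
t=38: [68, 68, 68, 68, 68, 68]
t=39: [229, 229, 229, 229, 229, 229]
t=40: [69, 69, 69, 69, 69, 69]
t=41: [231, 231, 231, 231, 231, 231]
t=42: [73, 73, 73, 73, 73, 73]
t=43: [239, 239, 239, 239, 239, 239]
t=44: [89, 89, 89, 89, 89, 89]
t=45: [30, 30, 30, 30, 30, 30]
t=46: [153, 153, 153, 153, 153, 153]
t=47: [158, 158, 158, 158, 158, 158]
t=48: [168, 168, 168, 168, 168, 168]
t=49: [188, 188, 188, 188, 188, 188]

Answer: 24
Key observation: The state at step 25, [188, 188, 188, 188, 188, 188], reappears at step 49 — and no state repeats earlier — so the cycle the system enters has period 24.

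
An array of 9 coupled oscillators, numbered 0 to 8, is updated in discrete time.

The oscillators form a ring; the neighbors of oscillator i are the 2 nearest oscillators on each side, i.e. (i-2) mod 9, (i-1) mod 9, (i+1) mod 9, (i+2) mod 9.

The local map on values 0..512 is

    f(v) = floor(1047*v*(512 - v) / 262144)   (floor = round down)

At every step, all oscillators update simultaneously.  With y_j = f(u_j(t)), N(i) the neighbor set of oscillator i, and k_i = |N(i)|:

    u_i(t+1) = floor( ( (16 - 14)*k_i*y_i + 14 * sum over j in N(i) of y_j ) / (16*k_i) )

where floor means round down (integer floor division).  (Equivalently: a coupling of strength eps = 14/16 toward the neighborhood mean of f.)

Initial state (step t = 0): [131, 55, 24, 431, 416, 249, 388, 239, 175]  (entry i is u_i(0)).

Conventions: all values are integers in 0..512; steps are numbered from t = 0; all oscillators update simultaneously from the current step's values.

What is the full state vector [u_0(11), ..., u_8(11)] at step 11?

Simulating step by step:
t=0: [131, 55, 24, 431, 416, 249, 388, 239, 175]
t=1: [165, 147, 136, 141, 159, 196, 224, 226, 193]
t=2: [229, 220, 216, 220, 228, 238, 245, 245, 239]
t=3: [258, 257, 256, 257, 258, 259, 259, 259, 259]
t=4: [261, 261, 261, 261, 261, 261, 261, 261, 261]
t=5: [261, 261, 261, 261, 261, 261, 261, 261, 261]
t=6: [261, 261, 261, 261, 261, 261, 261, 261, 261]
t=7: [261, 261, 261, 261, 261, 261, 261, 261, 261]
t=8: [261, 261, 261, 261, 261, 261, 261, 261, 261]
t=9: [261, 261, 261, 261, 261, 261, 261, 261, 261]
t=10: [261, 261, 261, 261, 261, 261, 261, 261, 261]
t=11: [261, 261, 261, 261, 261, 261, 261, 261, 261]

Answer: [261, 261, 261, 261, 261, 261, 261, 261, 261]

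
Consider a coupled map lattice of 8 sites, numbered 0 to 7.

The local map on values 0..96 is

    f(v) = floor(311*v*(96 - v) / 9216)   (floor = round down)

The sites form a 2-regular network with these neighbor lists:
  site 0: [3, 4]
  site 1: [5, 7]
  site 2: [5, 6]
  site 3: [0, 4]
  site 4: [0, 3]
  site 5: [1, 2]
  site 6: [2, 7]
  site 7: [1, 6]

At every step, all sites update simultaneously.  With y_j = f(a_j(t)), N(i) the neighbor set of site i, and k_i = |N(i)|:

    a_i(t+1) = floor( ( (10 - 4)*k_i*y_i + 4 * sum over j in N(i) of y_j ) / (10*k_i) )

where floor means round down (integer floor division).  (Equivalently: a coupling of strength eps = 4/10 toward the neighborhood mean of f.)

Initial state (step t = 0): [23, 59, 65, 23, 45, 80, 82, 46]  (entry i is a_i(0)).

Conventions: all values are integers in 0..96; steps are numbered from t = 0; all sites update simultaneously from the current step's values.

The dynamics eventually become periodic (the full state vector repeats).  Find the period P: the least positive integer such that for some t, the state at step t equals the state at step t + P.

Answer: 2
Key observation: The state at step 12, [77, 77, 77, 77, 77, 77, 77, 77], reappears at step 14 — and no state repeats earlier — so the cycle the system enters has period 2.

Derivation:
t=0: [23, 59, 65, 23, 45, 80, 82, 46]
t=1: [60, 67, 56, 60, 68, 53, 51, 68]
t=2: [70, 67, 75, 70, 67, 73, 74, 66]
t=3: [61, 63, 53, 61, 63, 57, 56, 63]
t=4: [71, 71, 75, 71, 70, 74, 74, 71]
t=5: [59, 58, 53, 59, 60, 54, 54, 58]
t=6: [72, 74, 76, 72, 72, 75, 75, 74]
t=7: [58, 53, 51, 58, 58, 52, 52, 53]
t=8: [74, 76, 77, 74, 74, 76, 76, 76]
t=9: [54, 51, 49, 54, 54, 50, 50, 51]
t=10: [76, 77, 77, 76, 76, 77, 77, 77]
t=11: [51, 49, 49, 51, 51, 49, 49, 49]
t=12: [77, 77, 77, 77, 77, 77, 77, 77]
t=13: [49, 49, 49, 49, 49, 49, 49, 49]
t=14: [77, 77, 77, 77, 77, 77, 77, 77]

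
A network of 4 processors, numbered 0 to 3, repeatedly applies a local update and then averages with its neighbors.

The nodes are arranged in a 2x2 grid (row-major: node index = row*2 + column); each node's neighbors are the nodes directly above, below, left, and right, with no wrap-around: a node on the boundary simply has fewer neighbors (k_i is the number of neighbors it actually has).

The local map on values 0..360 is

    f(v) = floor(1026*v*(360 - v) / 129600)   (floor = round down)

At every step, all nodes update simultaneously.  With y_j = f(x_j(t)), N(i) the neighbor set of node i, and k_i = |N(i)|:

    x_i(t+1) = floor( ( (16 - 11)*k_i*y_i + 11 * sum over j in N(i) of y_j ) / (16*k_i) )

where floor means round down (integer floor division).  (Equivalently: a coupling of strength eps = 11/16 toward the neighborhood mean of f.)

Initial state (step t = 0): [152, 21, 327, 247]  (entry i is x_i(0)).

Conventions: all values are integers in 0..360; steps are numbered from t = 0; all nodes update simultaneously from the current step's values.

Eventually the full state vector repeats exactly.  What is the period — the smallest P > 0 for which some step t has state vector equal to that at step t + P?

Answer: 2
Key observation: The state at step 12, [235, 235, 235, 235], reappears at step 14 — and no state repeats earlier — so the cycle the system enters has period 2.

Derivation:
t=0: [152, 21, 327, 247]
t=1: [126, 179, 188, 117]
t=2: [248, 237, 237, 245]
t=3: [226, 223, 223, 227]
t=4: [240, 239, 239, 240]
t=5: [228, 228, 228, 228]
t=6: [238, 238, 238, 238]
t=7: [229, 229, 229, 229]
t=8: [237, 237, 237, 237]
t=9: [230, 230, 230, 230]
t=10: [236, 236, 236, 236]
t=11: [231, 231, 231, 231]
t=12: [235, 235, 235, 235]
t=13: [232, 232, 232, 232]
t=14: [235, 235, 235, 235]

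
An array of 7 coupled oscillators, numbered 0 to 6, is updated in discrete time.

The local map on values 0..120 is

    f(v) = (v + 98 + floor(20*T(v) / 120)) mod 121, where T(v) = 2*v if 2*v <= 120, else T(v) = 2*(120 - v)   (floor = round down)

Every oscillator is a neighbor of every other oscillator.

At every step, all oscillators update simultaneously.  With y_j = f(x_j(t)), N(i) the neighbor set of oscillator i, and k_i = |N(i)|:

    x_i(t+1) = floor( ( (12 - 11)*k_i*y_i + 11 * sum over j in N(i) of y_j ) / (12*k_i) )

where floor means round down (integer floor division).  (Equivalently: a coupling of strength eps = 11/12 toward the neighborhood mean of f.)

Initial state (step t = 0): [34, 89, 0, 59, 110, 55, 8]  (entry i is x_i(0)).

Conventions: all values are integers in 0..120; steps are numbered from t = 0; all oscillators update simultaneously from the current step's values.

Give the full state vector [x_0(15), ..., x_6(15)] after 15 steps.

Answer: [57, 57, 57, 57, 57, 57, 57]

Derivation:
t=0: [34, 89, 0, 59, 110, 55, 8]
t=1: [74, 70, 69, 72, 69, 72, 68]
t=2: [63, 63, 63, 63, 63, 63, 63]
t=3: [59, 59, 59, 59, 59, 59, 59]
t=4: [55, 55, 55, 55, 55, 55, 55]
t=5: [50, 50, 50, 50, 50, 50, 50]
t=6: [43, 43, 43, 43, 43, 43, 43]
t=7: [34, 34, 34, 34, 34, 34, 34]
t=8: [22, 22, 22, 22, 22, 22, 22]
t=9: [6, 6, 6, 6, 6, 6, 6]
t=10: [106, 106, 106, 106, 106, 106, 106]
t=11: [87, 87, 87, 87, 87, 87, 87]
t=12: [75, 75, 75, 75, 75, 75, 75]
t=13: [67, 67, 67, 67, 67, 67, 67]
t=14: [61, 61, 61, 61, 61, 61, 61]
t=15: [57, 57, 57, 57, 57, 57, 57]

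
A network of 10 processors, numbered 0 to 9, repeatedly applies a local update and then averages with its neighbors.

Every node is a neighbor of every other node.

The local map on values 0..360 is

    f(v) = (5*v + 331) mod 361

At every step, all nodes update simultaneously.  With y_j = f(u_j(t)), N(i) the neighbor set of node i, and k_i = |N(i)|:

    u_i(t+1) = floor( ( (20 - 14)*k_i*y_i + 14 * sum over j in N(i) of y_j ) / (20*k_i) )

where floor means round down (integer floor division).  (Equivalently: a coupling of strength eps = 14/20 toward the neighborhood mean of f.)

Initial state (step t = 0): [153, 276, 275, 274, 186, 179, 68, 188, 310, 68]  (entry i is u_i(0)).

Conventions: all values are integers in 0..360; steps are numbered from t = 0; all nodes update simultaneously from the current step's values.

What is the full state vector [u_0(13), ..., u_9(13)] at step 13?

Simulating step by step:
t=0: [153, 276, 275, 274, 186, 179, 68, 188, 310, 68]
t=1: [158, 215, 214, 212, 195, 187, 224, 197, 172, 224]
t=2: [144, 207, 206, 204, 185, 176, 137, 187, 159, 137]
t=3: [249, 239, 238, 236, 215, 205, 242, 217, 186, 242]
t=4: [158, 147, 146, 143, 200, 189, 150, 203, 168, 150]
t=5: [207, 275, 274, 270, 253, 241, 278, 257, 218, 278]
t=6: [245, 240, 239, 235, 216, 202, 244, 220, 257, 244]
t=7: [154, 148, 147, 143, 202, 186, 153, 206, 167, 153]
t=8: [148, 222, 220, 216, 201, 184, 147, 206, 162, 147]
t=9: [297, 299, 297, 292, 276, 257, 296, 281, 232, 296]
t=10: [94, 96, 94, 168, 151, 130, 93, 156, 102, 93]
t=11: [86, 89, 86, 88, 70, 126, 85, 75, 95, 85]
t=12: [104, 108, 104, 107, 167, 149, 103, 172, 114, 103]
t=13: [147, 151, 147, 150, 136, 197, 146, 142, 158, 146]

Answer: [147, 151, 147, 150, 136, 197, 146, 142, 158, 146]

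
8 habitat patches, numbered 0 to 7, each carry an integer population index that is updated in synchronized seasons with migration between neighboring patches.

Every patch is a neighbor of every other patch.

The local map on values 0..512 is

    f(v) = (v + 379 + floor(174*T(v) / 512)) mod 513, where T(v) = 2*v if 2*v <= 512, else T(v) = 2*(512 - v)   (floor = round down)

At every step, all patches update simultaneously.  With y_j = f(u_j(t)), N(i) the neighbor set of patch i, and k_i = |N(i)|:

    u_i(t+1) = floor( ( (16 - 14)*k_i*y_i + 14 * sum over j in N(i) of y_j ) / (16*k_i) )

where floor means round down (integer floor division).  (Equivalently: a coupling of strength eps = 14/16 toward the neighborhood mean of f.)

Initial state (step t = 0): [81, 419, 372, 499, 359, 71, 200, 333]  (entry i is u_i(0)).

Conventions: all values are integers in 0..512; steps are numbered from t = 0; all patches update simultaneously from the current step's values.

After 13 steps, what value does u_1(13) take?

Answer: u_1(13) = 314

Derivation:
t=0: [81, 419, 372, 499, 359, 71, 200, 333]
t=1: [300, 300, 300, 300, 300, 300, 300, 300]
t=2: [310, 310, 310, 310, 310, 310, 310, 310]
t=3: [313, 313, 313, 313, 313, 313, 313, 313]
t=4: [314, 314, 314, 314, 314, 314, 314, 314]
t=5: [314, 314, 314, 314, 314, 314, 314, 314]
t=6: [314, 314, 314, 314, 314, 314, 314, 314]
t=7: [314, 314, 314, 314, 314, 314, 314, 314]
t=8: [314, 314, 314, 314, 314, 314, 314, 314]
t=9: [314, 314, 314, 314, 314, 314, 314, 314]
t=10: [314, 314, 314, 314, 314, 314, 314, 314]
t=11: [314, 314, 314, 314, 314, 314, 314, 314]
t=12: [314, 314, 314, 314, 314, 314, 314, 314]
t=13: [314, 314, 314, 314, 314, 314, 314, 314]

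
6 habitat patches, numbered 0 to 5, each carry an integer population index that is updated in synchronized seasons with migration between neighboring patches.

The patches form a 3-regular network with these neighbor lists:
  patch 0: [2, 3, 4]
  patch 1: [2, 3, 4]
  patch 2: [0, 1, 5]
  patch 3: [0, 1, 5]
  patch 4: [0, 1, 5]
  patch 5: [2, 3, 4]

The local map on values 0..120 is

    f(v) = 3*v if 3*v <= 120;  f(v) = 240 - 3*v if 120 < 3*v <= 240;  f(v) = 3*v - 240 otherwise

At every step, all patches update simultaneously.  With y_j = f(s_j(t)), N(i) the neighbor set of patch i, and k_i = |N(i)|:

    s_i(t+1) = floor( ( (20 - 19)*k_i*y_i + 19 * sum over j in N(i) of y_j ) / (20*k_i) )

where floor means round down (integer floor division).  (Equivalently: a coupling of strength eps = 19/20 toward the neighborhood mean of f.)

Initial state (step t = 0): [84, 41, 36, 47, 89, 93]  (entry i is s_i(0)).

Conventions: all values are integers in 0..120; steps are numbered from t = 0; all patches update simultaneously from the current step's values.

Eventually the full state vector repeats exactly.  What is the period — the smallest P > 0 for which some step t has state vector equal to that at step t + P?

Simulating step by step:
t=0: [84, 41, 36, 47, 89, 93]
t=1: [74, 79, 58, 58, 54, 76]
t=2: [67, 66, 13, 13, 14, 67]
t=3: [39, 40, 39, 39, 40, 39]
t=4: [117, 118, 117, 117, 118, 117]
t=5: [111, 112, 111, 111, 112, 111]
t=6: [93, 94, 93, 93, 94, 93]
t=7: [39, 40, 39, 39, 40, 39]

Answer: 4
Key observation: The state at step 3, [39, 40, 39, 39, 40, 39], reappears at step 7 — and no state repeats earlier — so the cycle the system enters has period 4.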